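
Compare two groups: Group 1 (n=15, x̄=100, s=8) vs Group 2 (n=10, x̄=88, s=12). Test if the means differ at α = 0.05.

Pooled sp = 9.76. t = 3.011, df = 23. Critical t = ±2.069. Reject H₀.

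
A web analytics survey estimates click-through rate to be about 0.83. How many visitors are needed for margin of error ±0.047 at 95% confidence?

n = z²p(1-p)/E² = 1.96²×0.83×0.17/0.047² = 245.4 → n = 246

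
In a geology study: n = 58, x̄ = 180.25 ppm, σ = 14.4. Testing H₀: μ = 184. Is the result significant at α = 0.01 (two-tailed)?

z = (180.25 - 184)/(14.4/√58) = -1.983. Since |z| ≤ 2.576, not significant at α = 0.01.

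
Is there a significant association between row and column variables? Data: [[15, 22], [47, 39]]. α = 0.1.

χ² = 2.061. df = 1, critical = 2.706. Fail to reject H₀. No evidence of dependence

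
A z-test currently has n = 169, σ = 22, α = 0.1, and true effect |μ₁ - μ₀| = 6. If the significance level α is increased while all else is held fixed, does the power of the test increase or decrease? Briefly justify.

Power increases: a larger α lowers the critical value, so more of the H₁ sampling distribution falls in the rejection region.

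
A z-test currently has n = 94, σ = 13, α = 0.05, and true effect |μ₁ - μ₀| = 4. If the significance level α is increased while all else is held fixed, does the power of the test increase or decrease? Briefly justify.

Power increases: a larger α lowers the critical value, so more of the H₁ sampling distribution falls in the rejection region.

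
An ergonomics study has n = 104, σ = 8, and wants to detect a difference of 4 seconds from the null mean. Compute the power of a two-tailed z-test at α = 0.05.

SE = σ/√n = 8/√104 = 0.784. Non-centrality λ = d/SE = 4/0.784 = 5.099. Power ≈ Φ(λ - z_{α/2}) = Φ(5.099 - 1.96) = Φ(3.139) = 0.999.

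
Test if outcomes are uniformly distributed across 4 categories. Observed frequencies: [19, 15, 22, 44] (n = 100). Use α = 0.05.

Expected = 25 each. χ² = Σ(O-E)²/E = 20.24. df = 3, critical value = 7.815. Reject H₀.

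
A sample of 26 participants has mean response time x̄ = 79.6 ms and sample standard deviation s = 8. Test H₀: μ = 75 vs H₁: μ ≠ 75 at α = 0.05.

t = (x̄ - μ₀)/(s/√n) = (79.6 - 75)/(8/√26) = 2.932. df = 25, critical t = ±2.06. Reject H₀.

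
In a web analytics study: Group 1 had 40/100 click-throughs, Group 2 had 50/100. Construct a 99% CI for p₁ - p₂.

p̂₁ = 0.4, p̂₂ = 0.5. Difference = -0.1. CI = (-0.28, 0.08)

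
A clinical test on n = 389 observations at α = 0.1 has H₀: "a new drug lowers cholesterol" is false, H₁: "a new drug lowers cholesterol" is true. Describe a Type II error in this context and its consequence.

Type II error: failing to reject H₀ when it is false — concluding that a new drug lowers cholesterol is not supported when in fact it is. Consequence: shelving an effective drug — patients miss out on a treatment that would have helped.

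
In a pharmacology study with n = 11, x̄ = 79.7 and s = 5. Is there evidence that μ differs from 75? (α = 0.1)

t = (x̄ - μ₀)/(s/√n) = (79.7 - 75)/(5/√11) = 3.118. df = 10, critical t = ±1.812. Reject H₀.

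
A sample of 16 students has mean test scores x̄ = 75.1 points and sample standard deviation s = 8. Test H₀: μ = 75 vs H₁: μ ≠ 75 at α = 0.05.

t = (x̄ - μ₀)/(s/√n) = (75.1 - 75)/(8/√16) = 0.05. df = 15, critical t = ±2.131. Fail to reject H₀.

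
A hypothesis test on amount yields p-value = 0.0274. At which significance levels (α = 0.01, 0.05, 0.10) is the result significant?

p = 0.0274. Significant at: α = 0.05, 0.1.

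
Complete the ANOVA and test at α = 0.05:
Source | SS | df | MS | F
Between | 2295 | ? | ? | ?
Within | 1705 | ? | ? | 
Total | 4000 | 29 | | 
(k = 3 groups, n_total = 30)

df_between = 2, df_within = 27. MS_between = 1147.5, MS_within = 63.15. F = 18.172, F_crit ≈ 3.354. Reject H₀.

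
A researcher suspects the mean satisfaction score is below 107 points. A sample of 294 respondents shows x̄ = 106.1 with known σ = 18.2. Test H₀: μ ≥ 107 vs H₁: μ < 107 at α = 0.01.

z = -0.848. Critical value: -2.33. Fail to reject H₀.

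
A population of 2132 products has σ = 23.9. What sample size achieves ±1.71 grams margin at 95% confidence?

Without FPC: n₀ = (1.96×23.9/1.71)² = 750.44. With FPC: n = n₀N/(n₀+N-1) = 555.3 → n = 556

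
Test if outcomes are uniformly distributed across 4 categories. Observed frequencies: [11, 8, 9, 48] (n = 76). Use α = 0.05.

Expected = 19 each. χ² = Σ(O-E)²/E = 59.263. df = 3, critical value = 7.815. Reject H₀.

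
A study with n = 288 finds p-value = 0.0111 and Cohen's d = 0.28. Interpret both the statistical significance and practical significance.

Statistically significant (p = 0.0111 < 0.05). Cohen's d = 0.28 indicates a small effect size. Both statistical and practical significance should be considered.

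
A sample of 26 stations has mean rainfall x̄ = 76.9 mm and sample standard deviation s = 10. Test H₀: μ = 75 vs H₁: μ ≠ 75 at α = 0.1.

t = (x̄ - μ₀)/(s/√n) = (76.9 - 75)/(10/√26) = 0.969. df = 25, critical t = ±1.708. Fail to reject H₀.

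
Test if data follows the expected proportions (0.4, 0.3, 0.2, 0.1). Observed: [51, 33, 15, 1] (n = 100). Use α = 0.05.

Expected: [40.0, 30.0, 20.0, 10.0]. χ² = 12.675. df = 3, critical = 7.815. Reject H₀.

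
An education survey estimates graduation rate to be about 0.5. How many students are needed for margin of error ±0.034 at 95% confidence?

n = z²p(1-p)/E² = 1.96²×0.5×0.5/0.034² = 830.8 → n = 831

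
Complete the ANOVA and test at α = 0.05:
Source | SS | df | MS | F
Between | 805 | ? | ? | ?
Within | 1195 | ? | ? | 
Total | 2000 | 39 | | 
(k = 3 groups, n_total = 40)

df_between = 2, df_within = 37. MS_between = 402.5, MS_within = 32.3. F = 12.462, F_crit ≈ 3.252. Reject H₀.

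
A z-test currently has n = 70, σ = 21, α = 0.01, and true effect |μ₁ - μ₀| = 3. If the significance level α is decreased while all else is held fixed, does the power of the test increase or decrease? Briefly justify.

Power decreases: a smaller α raises the critical value, so less of the H₁ sampling distribution falls in the rejection region.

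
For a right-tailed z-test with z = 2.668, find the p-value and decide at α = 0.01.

p = P(Z > 2.668) = 1 - Φ(2.668) ≈ 0.0038. Since p < 0.01, reject H₀ (significant) at α = 0.01.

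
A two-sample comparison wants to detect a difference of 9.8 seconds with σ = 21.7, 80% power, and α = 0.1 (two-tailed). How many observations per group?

n per group = 2(z_α/2 + z_β)²σ²/d² = 2×(1.645 + 0.84)²×21.7²/9.8² = 60.6 → n = 61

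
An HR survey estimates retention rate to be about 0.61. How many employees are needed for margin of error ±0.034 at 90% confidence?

n = z²p(1-p)/E² = 1.645²×0.61×0.39/0.034² = 556.9 → n = 557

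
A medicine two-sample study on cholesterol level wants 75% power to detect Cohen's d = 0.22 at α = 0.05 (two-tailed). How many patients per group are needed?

z_{α/2} = 1.96, z_β = Φ⁻¹(0.75) = 0.674. For small effect (d = 0.22): n per group = 2(z_{α/2} + z_β)²/d² = 2(1.96 + 0.674)²/0.22² = 286.7 → 287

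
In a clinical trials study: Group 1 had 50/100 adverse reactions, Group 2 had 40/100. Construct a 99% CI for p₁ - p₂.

p̂₁ = 0.5, p̂₂ = 0.4. Difference = 0.1. CI = (-0.08, 0.28)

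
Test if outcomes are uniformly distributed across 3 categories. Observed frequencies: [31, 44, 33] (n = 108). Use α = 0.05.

Expected = 36 each. χ² = Σ(O-E)²/E = 2.722. df = 2, critical value = 5.991. Fail to reject H₀.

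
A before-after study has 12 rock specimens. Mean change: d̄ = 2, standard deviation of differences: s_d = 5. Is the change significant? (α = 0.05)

t = d̄/(s_d/√n) = 2/(5/√12) = 1.386. df = 11, critical t = ±2.201. Fail to reject H₀.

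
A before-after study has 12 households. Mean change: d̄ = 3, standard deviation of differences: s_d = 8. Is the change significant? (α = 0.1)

t = d̄/(s_d/√n) = 3/(8/√12) = 1.299. df = 11, critical t = ±1.796. Fail to reject H₀.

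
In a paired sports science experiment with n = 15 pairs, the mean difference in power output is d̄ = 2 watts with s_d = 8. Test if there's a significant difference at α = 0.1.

t = d̄/(s_d/√n) = 2/(8/√15) = 0.968. df = 14, critical t = ±1.761. Fail to reject H₀.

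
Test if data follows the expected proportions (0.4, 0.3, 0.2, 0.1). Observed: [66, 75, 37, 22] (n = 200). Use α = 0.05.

Expected: [80.0, 60.0, 40.0, 20.0]. χ² = 6.625. df = 3, critical = 7.815. Fail to reject H₀.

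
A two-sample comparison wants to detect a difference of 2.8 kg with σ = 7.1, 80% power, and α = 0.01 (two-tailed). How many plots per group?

n per group = 2(z_α/2 + z_β)²σ²/d² = 2×(2.576 + 0.84)²×7.1²/2.8² = 150.1 → n = 151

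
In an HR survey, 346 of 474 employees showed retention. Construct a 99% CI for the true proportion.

p̂ = 0.73. CI = p̂ ± z*√(p̂(1-p̂)/n) = (0.677, 0.782)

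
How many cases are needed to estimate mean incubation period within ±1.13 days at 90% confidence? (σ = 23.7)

n = (z*σ/E)² = (1.645×23.7/1.13)² = 1190.3 → n = 1191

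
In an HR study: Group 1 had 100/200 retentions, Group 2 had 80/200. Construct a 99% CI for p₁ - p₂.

p̂₁ = 0.5, p̂₂ = 0.4. Difference = 0.1. CI = (-0.028, 0.228)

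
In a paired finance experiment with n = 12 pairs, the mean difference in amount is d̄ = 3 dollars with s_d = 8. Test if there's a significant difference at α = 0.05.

t = d̄/(s_d/√n) = 3/(8/√12) = 1.299. df = 11, critical t = ±2.201. Fail to reject H₀.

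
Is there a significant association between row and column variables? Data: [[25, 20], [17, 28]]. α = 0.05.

χ² = 2.857. df = 1, critical = 3.841. Fail to reject H₀. No evidence of dependence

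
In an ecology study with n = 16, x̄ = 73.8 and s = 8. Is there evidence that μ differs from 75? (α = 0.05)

t = (x̄ - μ₀)/(s/√n) = (73.8 - 75)/(8/√16) = -0.6. df = 15, critical t = ±2.131. Fail to reject H₀.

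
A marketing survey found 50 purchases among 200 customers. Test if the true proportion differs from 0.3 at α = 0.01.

p̂ = 0.25, p₀ = 0.3. z = (p̂ - p₀)/√(p₀(1-p₀)/n) = -1.543. Critical: ±2.576. Fail to reject H₀.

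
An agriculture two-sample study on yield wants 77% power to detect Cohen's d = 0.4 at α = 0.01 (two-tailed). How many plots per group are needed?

z_{α/2} = 2.576, z_β = Φ⁻¹(0.77) = 0.739. For small effect (d = 0.4): n per group = 2(z_{α/2} + z_β)²/d² = 2(2.576 + 0.739)²/0.4² = 137.4 → 138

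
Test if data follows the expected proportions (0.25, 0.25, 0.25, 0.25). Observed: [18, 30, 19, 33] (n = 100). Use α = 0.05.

Expected: [25.0, 25.0, 25.0, 25.0]. χ² = 6.96. df = 3, critical = 7.815. Fail to reject H₀.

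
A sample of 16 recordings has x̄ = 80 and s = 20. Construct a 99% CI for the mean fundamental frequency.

CI = x̄ ± t*(s/√n) = 80 ± 2.947(20/√16) = (65.27, 94.73)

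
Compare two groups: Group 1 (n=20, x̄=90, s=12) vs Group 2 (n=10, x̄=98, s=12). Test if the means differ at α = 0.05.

Pooled sp = 12.0. t = -1.721, df = 28. Critical t = ±2.048. Fail to reject H₀.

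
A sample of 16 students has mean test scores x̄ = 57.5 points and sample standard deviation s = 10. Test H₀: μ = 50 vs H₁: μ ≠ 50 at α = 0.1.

t = (x̄ - μ₀)/(s/√n) = (57.5 - 50)/(10/√16) = 3.0. df = 15, critical t = ±1.753. Reject H₀.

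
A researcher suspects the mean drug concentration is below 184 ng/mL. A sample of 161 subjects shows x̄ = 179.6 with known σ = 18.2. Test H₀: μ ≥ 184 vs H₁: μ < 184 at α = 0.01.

z = -3.068. Critical value: -2.33. Reject H₀.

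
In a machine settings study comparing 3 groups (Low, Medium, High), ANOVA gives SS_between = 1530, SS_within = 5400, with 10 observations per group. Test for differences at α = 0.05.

df_between = 2, df_within = 27. F = MS_between/MS_within = 765.0/200.0 = 3.825. F_crit ≈ 3.354. Reject H₀. At least one mean differs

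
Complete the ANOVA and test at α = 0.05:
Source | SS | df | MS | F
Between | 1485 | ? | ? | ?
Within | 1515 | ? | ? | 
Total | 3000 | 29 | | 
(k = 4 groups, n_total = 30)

df_between = 3, df_within = 26. MS_between = 495.0, MS_within = 58.27. F = 8.495, F_crit ≈ 2.975. Reject H₀.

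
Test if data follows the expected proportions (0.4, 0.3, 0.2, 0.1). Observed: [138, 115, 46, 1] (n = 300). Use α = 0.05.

Expected: [120.0, 90.0, 60.0, 30.0]. χ² = 40.944. df = 3, critical = 7.815. Reject H₀.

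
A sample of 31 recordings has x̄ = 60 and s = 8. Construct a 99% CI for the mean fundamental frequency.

CI = x̄ ± t*(s/√n) = 60 ± 2.75(8/√31) = (56.05, 63.95)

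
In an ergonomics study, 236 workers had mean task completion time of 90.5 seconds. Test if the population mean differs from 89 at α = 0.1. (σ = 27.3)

z = (x̄ - μ₀)/(σ/√n) = (90.5 - 89)/(27.3/√236) = 0.844. Critical value: ±1.645. Since |0.844| ≤ 1.645, Fail to reject H₀.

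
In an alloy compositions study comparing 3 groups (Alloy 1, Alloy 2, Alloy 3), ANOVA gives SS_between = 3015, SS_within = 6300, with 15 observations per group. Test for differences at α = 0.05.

df_between = 2, df_within = 42. F = MS_between/MS_within = 1507.5/150.0 = 10.05. F_crit ≈ 3.22. Reject H₀. At least one mean differs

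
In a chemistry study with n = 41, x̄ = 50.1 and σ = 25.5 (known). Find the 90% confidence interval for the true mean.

CI = x̄ ± z*(σ/√n) = 50.1 ± 1.645(25.5/√41) = 50.1 ± 6.55 = (43.55, 56.65)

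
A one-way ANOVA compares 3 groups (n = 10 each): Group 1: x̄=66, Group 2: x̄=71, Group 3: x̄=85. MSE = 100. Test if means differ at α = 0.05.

Grand mean = 74.0. SS_between = 1940.0, MS_between = 970.0. F = 9.7, F_crit ≈ 3.354. Reject H₀.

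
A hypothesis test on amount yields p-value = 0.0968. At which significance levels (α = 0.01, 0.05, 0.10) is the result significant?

p = 0.0968. Significant at: α = 0.1.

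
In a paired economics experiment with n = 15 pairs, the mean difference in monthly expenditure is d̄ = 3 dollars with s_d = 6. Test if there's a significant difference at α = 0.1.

t = d̄/(s_d/√n) = 3/(6/√15) = 1.936. df = 14, critical t = ±1.761. Reject H₀.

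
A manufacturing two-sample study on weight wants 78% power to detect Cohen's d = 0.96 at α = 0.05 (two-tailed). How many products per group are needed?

z_{α/2} = 1.96, z_β = Φ⁻¹(0.78) = 0.772. For large effect (d = 0.96): n per group = 2(z_{α/2} + z_β)²/d² = 2(1.96 + 0.772)²/0.96² = 16.2 → 17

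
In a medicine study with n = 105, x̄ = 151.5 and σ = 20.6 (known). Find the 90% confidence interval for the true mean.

CI = x̄ ± z*(σ/√n) = 151.5 ± 1.645(20.6/√105) = 151.5 ± 3.31 = (148.19, 154.81)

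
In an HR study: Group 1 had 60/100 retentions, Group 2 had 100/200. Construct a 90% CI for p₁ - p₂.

p̂₁ = 0.6, p̂₂ = 0.5. Difference = 0.1. CI = (0.001, 0.199)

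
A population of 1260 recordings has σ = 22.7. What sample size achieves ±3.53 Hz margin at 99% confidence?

Without FPC: n₀ = (2.576×22.7/3.53)² = 274.406. With FPC: n = n₀N/(n₀+N-1) = 225.5 → n = 226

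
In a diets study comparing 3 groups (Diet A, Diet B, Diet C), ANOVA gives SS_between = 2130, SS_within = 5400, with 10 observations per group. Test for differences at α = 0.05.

df_between = 2, df_within = 27. F = MS_between/MS_within = 1065.0/200.0 = 5.325. F_crit ≈ 3.354. Reject H₀. At least one mean differs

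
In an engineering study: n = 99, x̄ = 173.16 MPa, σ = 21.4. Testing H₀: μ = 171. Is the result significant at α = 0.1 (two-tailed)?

z = (173.16 - 171)/(21.4/√99) = 1.004. Since |z| ≤ 1.645, not significant at α = 0.1.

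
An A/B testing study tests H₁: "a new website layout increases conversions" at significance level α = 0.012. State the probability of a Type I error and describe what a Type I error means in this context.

P(Type I error) = α = 0.012. A Type I error is rejecting H₀ when H₀ is actually true (false positive) — here, concluding that a new website layout increases conversions when in fact this is not the case. Consequence: rolling out a layout that doesn't actually help — wasted engineering effort.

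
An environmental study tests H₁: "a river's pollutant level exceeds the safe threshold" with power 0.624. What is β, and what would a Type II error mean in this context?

β = 1 - power = 1 - 0.624 = 0.376. A Type II error is failing to reject H₀ when H₀ is false (false negative) — here, failing to conclude that a river's pollutant level exceeds the safe threshold when in fact it is true. Consequence: allowing unsafe pollution to continue.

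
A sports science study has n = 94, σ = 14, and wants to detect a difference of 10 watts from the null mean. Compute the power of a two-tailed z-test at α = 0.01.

SE = σ/√n = 14/√94 = 1.444. Non-centrality λ = d/SE = 10/1.444 = 6.925. Power ≈ Φ(λ - z_{α/2}) = Φ(6.925 - 2.576) = Φ(4.349) = 1.0.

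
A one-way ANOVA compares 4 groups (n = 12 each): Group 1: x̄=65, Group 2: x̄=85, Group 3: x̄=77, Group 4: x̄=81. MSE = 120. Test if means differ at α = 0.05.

Grand mean = 77.0. SS_between = 2688.0, MS_between = 896.0. F = 7.467, F_crit ≈ 2.816. Reject H₀.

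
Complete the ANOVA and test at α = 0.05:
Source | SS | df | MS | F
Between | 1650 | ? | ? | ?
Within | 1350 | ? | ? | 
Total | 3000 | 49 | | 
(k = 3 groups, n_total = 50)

df_between = 2, df_within = 47. MS_between = 825.0, MS_within = 28.72. F = 28.722, F_crit ≈ 3.195. Reject H₀.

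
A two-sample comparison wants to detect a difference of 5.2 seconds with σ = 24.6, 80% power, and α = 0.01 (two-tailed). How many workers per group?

n per group = 2(z_α/2 + z_β)²σ²/d² = 2×(2.576 + 0.84)²×24.6²/5.2² = 522.3 → n = 523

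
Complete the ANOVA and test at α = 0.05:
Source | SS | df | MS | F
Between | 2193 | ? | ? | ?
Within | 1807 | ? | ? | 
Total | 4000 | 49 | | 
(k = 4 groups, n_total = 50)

df_between = 3, df_within = 46. MS_between = 731.0, MS_within = 39.28. F = 18.609, F_crit ≈ 2.807. Reject H₀.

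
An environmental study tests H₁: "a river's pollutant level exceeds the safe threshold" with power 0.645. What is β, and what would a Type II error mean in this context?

β = 1 - power = 1 - 0.645 = 0.355. A Type II error is failing to reject H₀ when H₀ is false (false negative) — here, failing to conclude that a river's pollutant level exceeds the safe threshold when in fact it is true. Consequence: allowing unsafe pollution to continue.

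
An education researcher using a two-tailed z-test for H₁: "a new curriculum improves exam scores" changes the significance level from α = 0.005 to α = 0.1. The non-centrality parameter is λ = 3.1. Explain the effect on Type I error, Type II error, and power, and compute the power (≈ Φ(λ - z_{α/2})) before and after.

Increasing α from 0.005 to 0.1:
• Type I error rate increases (α is the Type I rate by definition).
• Critical value moves from z_{α/2} = 2.807 to 1.645, so power = Φ(λ - z_{α/2}) goes from Φ(3.1 - 2.807) = 0.615 to Φ(3.1 - 1.645) = 0.927.
• Type II error rate β = 1 - power therefore decreases (0.385 → 0.073).
Appropriate when false negatives are costly — here, keeping the old curriculum when the new one would have helped students.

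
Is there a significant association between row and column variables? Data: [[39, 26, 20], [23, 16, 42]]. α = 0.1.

χ² = 14.228. df = 2, critical = 4.605. Reject H₀. Variables are dependent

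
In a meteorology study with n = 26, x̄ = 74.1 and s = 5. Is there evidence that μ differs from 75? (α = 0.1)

t = (x̄ - μ₀)/(s/√n) = (74.1 - 75)/(5/√26) = -0.918. df = 25, critical t = ±1.708. Fail to reject H₀.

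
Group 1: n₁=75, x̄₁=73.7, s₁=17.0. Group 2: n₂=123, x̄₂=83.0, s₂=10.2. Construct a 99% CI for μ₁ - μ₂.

Difference = -9.3. SE = √(17.0²/75 + 10.2²/123) = 2.168. CI = (-14.88, -3.72)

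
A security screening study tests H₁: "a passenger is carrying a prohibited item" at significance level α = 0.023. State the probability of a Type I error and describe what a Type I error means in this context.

P(Type I error) = α = 0.023. A Type I error is rejecting H₀ when H₀ is actually true (false positive) — here, concluding that a passenger is carrying a prohibited item when in fact this is not the case. Consequence: detaining an innocent passenger — delay and inconvenience.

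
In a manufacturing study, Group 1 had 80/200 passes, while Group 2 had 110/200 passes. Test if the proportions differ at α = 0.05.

p̂₁ = 0.4, p̂₂ = 0.55, pooled p̂ = 0.475. z = -3.004. Critical: ±1.96. Reject H₀.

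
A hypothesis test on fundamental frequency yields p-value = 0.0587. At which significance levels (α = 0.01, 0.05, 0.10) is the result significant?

p = 0.0587. Significant at: α = 0.1.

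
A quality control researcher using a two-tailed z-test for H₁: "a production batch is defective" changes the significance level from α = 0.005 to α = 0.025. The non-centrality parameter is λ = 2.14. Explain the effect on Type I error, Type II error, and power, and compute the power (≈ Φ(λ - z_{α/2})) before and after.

Increasing α from 0.005 to 0.025:
• Type I error rate increases (α is the Type I rate by definition).
• Critical value moves from z_{α/2} = 2.807 to 2.241, so power = Φ(λ - z_{α/2}) goes from Φ(2.14 - 2.807) = 0.252 to Φ(2.14 - 2.241) = 0.46.
• Type II error rate β = 1 - power therefore decreases (0.748 → 0.54).
Appropriate when false negatives are costly — here, shipping a defective batch — faulty products reach customers.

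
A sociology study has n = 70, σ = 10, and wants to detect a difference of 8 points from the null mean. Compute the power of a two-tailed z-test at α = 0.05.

SE = σ/√n = 10/√70 = 1.195. Non-centrality λ = d/SE = 8/1.195 = 6.693. Power ≈ Φ(λ - z_{α/2}) = Φ(6.693 - 1.96) = Φ(4.733) = 1.0.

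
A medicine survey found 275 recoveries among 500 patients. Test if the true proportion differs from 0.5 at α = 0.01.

p̂ = 0.55, p₀ = 0.5. z = (p̂ - p₀)/√(p₀(1-p₀)/n) = 2.236. Critical: ±2.576. Fail to reject H₀.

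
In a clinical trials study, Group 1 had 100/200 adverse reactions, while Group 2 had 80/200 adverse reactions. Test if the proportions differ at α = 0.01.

p̂₁ = 0.5, p̂₂ = 0.4, pooled p̂ = 0.45. z = 2.01. Critical: ±2.576. Fail to reject H₀.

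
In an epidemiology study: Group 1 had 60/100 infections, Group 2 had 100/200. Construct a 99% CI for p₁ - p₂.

p̂₁ = 0.6, p̂₂ = 0.5. Difference = 0.1. CI = (-0.056, 0.256)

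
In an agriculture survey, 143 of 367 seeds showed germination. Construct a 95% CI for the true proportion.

p̂ = 0.39. CI = p̂ ± z*√(p̂(1-p̂)/n) = (0.34, 0.44)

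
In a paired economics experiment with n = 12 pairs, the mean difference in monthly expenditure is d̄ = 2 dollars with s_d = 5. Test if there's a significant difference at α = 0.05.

t = d̄/(s_d/√n) = 2/(5/√12) = 1.386. df = 11, critical t = ±2.201. Fail to reject H₀.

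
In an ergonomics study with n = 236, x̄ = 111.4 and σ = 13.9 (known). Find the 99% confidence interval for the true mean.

CI = x̄ ± z*(σ/√n) = 111.4 ± 2.576(13.9/√236) = 111.4 ± 2.33 = (109.07, 113.73)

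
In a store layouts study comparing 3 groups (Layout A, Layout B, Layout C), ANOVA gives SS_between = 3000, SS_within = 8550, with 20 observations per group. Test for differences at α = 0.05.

df_between = 2, df_within = 57. F = MS_between/MS_within = 1500.0/150.0 = 10.0. F_crit ≈ 3.159. Reject H₀. At least one mean differs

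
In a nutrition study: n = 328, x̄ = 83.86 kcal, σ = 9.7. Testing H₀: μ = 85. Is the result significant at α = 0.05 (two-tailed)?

z = (83.86 - 85)/(9.7/√328) = -2.128. Since |z| > 1.96, significant at α = 0.05.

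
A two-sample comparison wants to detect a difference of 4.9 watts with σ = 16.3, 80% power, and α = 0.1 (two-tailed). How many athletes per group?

n per group = 2(z_α/2 + z_β)²σ²/d² = 2×(1.645 + 0.84)²×16.3²/4.9² = 136.7 → n = 137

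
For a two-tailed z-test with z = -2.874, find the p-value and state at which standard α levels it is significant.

p = 2·P(Z > |-2.874|) = 2·(1 - Φ(2.874)) ≈ 0.0041. Significant at α = 0.1; Significant at α = 0.05; Significant at α = 0.01.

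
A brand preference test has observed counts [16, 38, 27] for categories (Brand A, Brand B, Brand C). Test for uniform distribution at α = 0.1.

Expected = 27 each. χ² = Σ(O-E)²/E = 8.963. df = 2, critical value = 4.605. Reject H₀.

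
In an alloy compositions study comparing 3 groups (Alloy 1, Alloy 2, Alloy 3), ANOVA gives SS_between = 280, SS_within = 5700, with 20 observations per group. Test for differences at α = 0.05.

df_between = 2, df_within = 57. F = MS_between/MS_within = 140.0/100.0 = 1.4. F_crit ≈ 3.159. Fail to reject H₀.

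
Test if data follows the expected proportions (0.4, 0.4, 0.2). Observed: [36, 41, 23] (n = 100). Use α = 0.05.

Expected: [40.0, 40.0, 20.0]. χ² = 0.875. df = 2, critical = 5.991. Fail to reject H₀.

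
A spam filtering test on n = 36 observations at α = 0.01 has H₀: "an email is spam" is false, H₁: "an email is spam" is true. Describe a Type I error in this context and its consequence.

Type I error: rejecting H₀ when it is true — concluding that an email is spam when in fact it is not. Consequence: a legitimate email is sent to the spam folder and the user misses it.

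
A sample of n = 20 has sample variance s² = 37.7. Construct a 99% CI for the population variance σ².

df = 19. χ²_{0.005} = 38.582, χ²_{0.995} = 6.844. CI for σ² = ((n-1)s²/χ²_{α/2}, (n-1)s²/χ²_{1-α/2}) = (19·37.7/38.582, 19·37.7/6.844) = (18.57, 104.66)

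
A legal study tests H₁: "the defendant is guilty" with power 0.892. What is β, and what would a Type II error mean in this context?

β = 1 - power = 1 - 0.892 = 0.108. A Type II error is failing to reject H₀ when H₀ is false (false negative) — here, failing to conclude that the defendant is guilty when in fact it is true. Consequence: acquitting a guilty person.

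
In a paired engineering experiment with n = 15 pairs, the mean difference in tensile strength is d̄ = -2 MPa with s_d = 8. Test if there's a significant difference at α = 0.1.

t = d̄/(s_d/√n) = -2/(8/√15) = -0.968. df = 14, critical t = ±1.761. Fail to reject H₀.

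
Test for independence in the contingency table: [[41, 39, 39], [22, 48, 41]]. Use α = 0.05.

χ² = 6.441. df = 2, critical = 5.991. Reject H₀. Variables are dependent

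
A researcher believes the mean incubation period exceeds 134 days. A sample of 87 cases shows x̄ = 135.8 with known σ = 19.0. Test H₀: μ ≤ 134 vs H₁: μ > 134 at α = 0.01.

z = 0.884. Critical value: 2.33. Fail to reject H₀.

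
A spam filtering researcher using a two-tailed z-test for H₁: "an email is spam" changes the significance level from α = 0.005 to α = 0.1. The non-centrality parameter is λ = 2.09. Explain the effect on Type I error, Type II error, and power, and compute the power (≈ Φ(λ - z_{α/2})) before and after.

Increasing α from 0.005 to 0.1:
• Type I error rate increases (α is the Type I rate by definition).
• Critical value moves from z_{α/2} = 2.807 to 1.645, so power = Φ(λ - z_{α/2}) goes from Φ(2.09 - 2.807) = 0.237 to Φ(2.09 - 1.645) = 0.672.
• Type II error rate β = 1 - power therefore decreases (0.763 → 0.328).
Appropriate when false negatives are costly — here, a spam email lands in the inbox.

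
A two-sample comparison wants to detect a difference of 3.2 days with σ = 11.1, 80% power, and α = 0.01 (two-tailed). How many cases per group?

n per group = 2(z_α/2 + z_β)²σ²/d² = 2×(2.576 + 0.84)²×11.1²/3.2² = 280.8 → n = 281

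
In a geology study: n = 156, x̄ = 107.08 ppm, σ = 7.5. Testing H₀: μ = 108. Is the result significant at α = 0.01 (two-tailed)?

z = (107.08 - 108)/(7.5/√156) = -1.532. Since |z| ≤ 2.576, not significant at α = 0.01.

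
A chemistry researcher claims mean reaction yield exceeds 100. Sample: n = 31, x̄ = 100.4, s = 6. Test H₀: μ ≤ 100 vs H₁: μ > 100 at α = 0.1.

t = (100.4 - 100)/(6/√31) = 0.371, df = 30. Critical t = 1.31. Fail to reject H₀.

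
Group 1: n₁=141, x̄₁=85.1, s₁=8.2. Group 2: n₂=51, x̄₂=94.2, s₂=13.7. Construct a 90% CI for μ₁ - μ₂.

Difference = -9.1. SE = √(8.2²/141 + 13.7²/51) = 2.039. CI = (-12.45, -5.75)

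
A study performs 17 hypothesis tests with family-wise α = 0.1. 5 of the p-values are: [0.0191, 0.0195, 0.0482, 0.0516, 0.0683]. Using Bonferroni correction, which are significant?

Bonferroni α = 0.1/17 = 0.00588. None of the given p-values are significant.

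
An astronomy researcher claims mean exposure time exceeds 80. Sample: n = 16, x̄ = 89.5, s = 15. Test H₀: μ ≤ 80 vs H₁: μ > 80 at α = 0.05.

t = (89.5 - 80)/(15/√16) = 2.533, df = 15. Critical t = 1.753. Reject H₀.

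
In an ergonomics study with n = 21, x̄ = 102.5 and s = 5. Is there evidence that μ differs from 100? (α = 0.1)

t = (x̄ - μ₀)/(s/√n) = (102.5 - 100)/(5/√21) = 2.291. df = 20, critical t = ±1.725. Reject H₀.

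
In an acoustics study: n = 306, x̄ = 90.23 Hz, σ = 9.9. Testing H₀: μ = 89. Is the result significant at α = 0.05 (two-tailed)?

z = (90.23 - 89)/(9.9/√306) = 2.173. Since |z| > 1.96, significant at α = 0.05.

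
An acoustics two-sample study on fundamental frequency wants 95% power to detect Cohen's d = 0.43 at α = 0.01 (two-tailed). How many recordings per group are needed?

z_{α/2} = 2.576, z_β = Φ⁻¹(0.95) = 1.645. For small effect (d = 0.43): n per group = 2(z_{α/2} + z_β)²/d² = 2(2.576 + 1.645)²/0.43² = 192.7 → 193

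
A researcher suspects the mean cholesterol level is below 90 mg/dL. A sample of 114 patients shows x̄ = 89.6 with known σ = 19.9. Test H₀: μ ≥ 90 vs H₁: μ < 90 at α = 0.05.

z = -0.215. Critical value: -1.645. Fail to reject H₀.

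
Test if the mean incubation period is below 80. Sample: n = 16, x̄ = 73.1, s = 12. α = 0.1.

t = (73.1 - 80)/(12/√16) = -2.3, df = 15. Critical t = -1.341. Reject H₀.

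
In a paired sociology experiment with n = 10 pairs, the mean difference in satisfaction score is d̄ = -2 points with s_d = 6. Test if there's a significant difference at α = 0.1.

t = d̄/(s_d/√n) = -2/(6/√10) = -1.054. df = 9, critical t = ±1.833. Fail to reject H₀.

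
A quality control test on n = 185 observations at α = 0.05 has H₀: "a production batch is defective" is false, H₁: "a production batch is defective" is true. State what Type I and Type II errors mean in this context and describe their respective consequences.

Type I (false positive): concluding that a production batch is defective when it is not — scrapping a good batch — wasted material and cost for no reason. Type II (false negative): failing to conclude that a production batch is defective when it is — shipping a defective batch — faulty products reach customers. Which is costlier depends on domain priorities and is a judgement call rather than a statistical fact.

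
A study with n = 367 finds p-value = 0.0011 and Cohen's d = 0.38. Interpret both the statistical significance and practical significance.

Statistically significant (p = 0.0011 < 0.05). Cohen's d = 0.38 indicates a small effect size. Both statistical and practical significance should be considered.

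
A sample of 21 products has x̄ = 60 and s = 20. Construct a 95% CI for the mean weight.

CI = x̄ ± t*(s/√n) = 60 ± 2.086(20/√21) = (50.9, 69.1)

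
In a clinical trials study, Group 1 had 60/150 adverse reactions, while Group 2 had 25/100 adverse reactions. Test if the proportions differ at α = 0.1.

p̂₁ = 0.4, p̂₂ = 0.25, pooled p̂ = 0.34. z = 2.453. Critical: ±1.645. Reject H₀.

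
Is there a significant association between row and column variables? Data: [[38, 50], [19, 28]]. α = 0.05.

χ² = 0.095. df = 1, critical = 3.841. Fail to reject H₀. No evidence of dependence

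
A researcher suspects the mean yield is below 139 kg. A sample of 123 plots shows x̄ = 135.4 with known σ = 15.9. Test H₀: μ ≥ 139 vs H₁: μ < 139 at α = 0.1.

z = -2.511. Critical value: -1.28. Reject H₀.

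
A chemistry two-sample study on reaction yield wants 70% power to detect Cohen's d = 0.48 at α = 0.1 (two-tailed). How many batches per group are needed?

z_{α/2} = 1.645, z_β = Φ⁻¹(0.7) = 0.524. For small effect (d = 0.48): n per group = 2(z_{α/2} + z_β)²/d² = 2(1.645 + 0.524)²/0.48² = 40.8 → 41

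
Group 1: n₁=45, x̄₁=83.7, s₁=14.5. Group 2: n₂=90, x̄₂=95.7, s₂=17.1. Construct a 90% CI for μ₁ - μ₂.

Difference = -12.0. SE = √(14.5²/45 + 17.1²/90) = 2.814. CI = (-16.63, -7.37)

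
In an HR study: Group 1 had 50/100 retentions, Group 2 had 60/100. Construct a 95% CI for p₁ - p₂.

p̂₁ = 0.5, p̂₂ = 0.6. Difference = -0.1. CI = (-0.237, 0.037)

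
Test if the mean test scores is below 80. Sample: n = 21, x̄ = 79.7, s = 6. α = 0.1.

t = (79.7 - 80)/(6/√21) = -0.229, df = 20. Critical t = -1.325. Fail to reject H₀.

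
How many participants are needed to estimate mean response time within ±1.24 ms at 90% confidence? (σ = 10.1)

n = (z*σ/E)² = (1.645×10.1/1.24)² = 179.5 → n = 180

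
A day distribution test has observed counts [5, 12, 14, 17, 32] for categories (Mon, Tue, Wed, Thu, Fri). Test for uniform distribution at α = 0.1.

Expected = 16 each. χ² = Σ(O-E)²/E = 24.875. df = 4, critical value = 7.779. Reject H₀.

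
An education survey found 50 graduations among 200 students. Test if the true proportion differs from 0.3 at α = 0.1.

p̂ = 0.25, p₀ = 0.3. z = (p̂ - p₀)/√(p₀(1-p₀)/n) = -1.543. Critical: ±1.645. Fail to reject H₀.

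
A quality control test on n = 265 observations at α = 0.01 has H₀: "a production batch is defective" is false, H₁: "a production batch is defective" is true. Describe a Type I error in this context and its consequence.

Type I error: rejecting H₀ when it is true — concluding that a production batch is defective when in fact it is not. Consequence: scrapping a good batch — wasted material and cost for no reason.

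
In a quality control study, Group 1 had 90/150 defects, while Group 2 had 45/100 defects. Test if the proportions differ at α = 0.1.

p̂₁ = 0.6, p̂₂ = 0.45, pooled p̂ = 0.54. z = 2.331. Critical: ±1.645. Reject H₀.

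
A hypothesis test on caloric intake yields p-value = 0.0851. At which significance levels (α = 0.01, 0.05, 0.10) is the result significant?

p = 0.0851. Significant at: α = 0.1.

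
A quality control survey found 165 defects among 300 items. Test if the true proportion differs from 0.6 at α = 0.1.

p̂ = 0.55, p₀ = 0.6. z = (p̂ - p₀)/√(p₀(1-p₀)/n) = -1.768. Critical: ±1.645. Reject H₀.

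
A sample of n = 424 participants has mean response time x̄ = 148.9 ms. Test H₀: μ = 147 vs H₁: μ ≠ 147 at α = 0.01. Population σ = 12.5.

z = (x̄ - μ₀)/(σ/√n) = (148.9 - 147)/(12.5/√424) = 3.13. Critical value: ±2.576. Since |3.13| > 2.576, Reject H₀.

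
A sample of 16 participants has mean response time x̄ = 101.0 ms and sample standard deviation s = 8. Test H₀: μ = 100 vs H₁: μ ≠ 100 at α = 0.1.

t = (x̄ - μ₀)/(s/√n) = (101.0 - 100)/(8/√16) = 0.5. df = 15, critical t = ±1.753. Fail to reject H₀.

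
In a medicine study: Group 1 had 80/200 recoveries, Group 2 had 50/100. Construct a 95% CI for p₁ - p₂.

p̂₁ = 0.4, p̂₂ = 0.5. Difference = -0.1. CI = (-0.219, 0.019)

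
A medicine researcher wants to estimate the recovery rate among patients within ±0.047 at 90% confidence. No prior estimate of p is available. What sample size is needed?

Conservative approach: use p = 0.5 (maximizes p(1-p) = 0.25). n = z²(0.25)/E² = 1.645²×0.25/0.047² = 306.2 → n = 307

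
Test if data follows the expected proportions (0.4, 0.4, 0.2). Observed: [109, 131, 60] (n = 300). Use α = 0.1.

Expected: [120.0, 120.0, 60.0]. χ² = 2.017. df = 2, critical = 4.605. Fail to reject H₀.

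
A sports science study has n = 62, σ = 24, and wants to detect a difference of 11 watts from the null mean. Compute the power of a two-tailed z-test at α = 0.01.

SE = σ/√n = 24/√62 = 3.048. Non-centrality λ = d/SE = 11/3.048 = 3.609. Power ≈ Φ(λ - z_{α/2}) = Φ(3.609 - 2.576) = Φ(1.033) = 0.849.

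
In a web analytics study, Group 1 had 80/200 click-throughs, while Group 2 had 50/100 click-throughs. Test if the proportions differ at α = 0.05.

p̂₁ = 0.4, p̂₂ = 0.5, pooled p̂ = 0.433. z = -1.648. Critical: ±1.96. Fail to reject H₀.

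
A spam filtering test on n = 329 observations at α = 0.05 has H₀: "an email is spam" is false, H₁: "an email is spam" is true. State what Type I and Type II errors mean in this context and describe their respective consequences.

Type I (false positive): concluding that an email is spam when it is not — a legitimate email is sent to the spam folder and the user misses it. Type II (false negative): failing to conclude that an email is spam when it is — a spam email lands in the inbox. Which is costlier depends on domain priorities and is a judgement call rather than a statistical fact.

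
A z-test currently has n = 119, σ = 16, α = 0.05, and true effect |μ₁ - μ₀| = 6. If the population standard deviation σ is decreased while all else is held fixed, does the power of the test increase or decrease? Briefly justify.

Power increases: a smaller σ shrinks the standard error σ/√n, moving the sampling distribution under H₁ further from the critical value.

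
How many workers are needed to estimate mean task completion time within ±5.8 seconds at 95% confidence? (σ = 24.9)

n = (z*σ/E)² = (1.96×24.9/5.8)² = 70.8 → n = 71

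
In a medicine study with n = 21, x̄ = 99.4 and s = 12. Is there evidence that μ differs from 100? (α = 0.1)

t = (x̄ - μ₀)/(s/√n) = (99.4 - 100)/(12/√21) = -0.229. df = 20, critical t = ±1.725. Fail to reject H₀.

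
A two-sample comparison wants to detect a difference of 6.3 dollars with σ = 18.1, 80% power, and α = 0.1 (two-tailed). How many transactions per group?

n per group = 2(z_α/2 + z_β)²σ²/d² = 2×(1.645 + 0.84)²×18.1²/6.3² = 101.9 → n = 102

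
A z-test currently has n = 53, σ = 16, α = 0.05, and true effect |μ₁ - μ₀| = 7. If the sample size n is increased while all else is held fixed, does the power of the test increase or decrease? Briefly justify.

Power increases: a larger n shrinks the standard error σ/√n, moving the sampling distribution under H₁ further from the critical value.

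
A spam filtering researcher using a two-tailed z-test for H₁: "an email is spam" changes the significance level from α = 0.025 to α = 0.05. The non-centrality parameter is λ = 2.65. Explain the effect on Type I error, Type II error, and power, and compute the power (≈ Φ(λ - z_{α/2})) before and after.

Increasing α from 0.025 to 0.05:
• Type I error rate increases (α is the Type I rate by definition).
• Critical value moves from z_{α/2} = 2.241 to 1.96, so power = Φ(λ - z_{α/2}) goes from Φ(2.65 - 2.241) = 0.659 to Φ(2.65 - 1.96) = 0.755.
• Type II error rate β = 1 - power therefore decreases (0.341 → 0.245).
Appropriate when false negatives are costly — here, a spam email lands in the inbox.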